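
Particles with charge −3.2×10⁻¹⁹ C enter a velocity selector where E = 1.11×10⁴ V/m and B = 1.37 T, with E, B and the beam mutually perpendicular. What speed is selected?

v = 8100 m/s

For undeflected motion the electric and magnetic forces balance: qE = qvB.
v = E/B = 1.11×10⁴/1.37 = 8100 m/s.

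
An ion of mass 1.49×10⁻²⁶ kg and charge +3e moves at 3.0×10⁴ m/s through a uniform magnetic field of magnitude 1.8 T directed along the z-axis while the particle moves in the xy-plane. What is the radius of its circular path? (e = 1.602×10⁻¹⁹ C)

The magnetic force provides the centripetal force: |q|vB = mv²/r.
r = mv/(|q|B) = (1.49×10⁻²⁶)(3.0×10⁴)/((4.806×10⁻¹⁹)(1.8)) ≈ 5.2×10⁻⁴ m.

r ≈ 5.2×10⁻⁴ m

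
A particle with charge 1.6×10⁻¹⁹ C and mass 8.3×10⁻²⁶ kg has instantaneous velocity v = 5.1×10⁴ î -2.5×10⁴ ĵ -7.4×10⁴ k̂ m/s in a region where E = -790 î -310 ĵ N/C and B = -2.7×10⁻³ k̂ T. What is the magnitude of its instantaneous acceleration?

v×B = (67.5, 138, 0) N/C.
E + v×B = (-722, -172, 0) N/C.
F = q(E + v×B) = (1.6×10⁻¹⁹ C)·(-722, -172, 0) = (-1.16×10⁻¹⁶, -2.76×10⁻¹⁷, 0) N.
|a| = |F|/m = 1.188×10⁻¹⁶/8.3×10⁻²⁶ ≈ 1.43×10⁹ m/s².

|a| ≈ 1.43×10⁹ m/s²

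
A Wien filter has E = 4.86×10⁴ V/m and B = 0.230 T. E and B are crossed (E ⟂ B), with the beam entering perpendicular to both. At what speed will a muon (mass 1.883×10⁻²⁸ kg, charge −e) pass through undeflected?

v = 2.11×10⁵ m/s

Zero net Lorentz force requires |qE| = |q v×B|, i.e. E = vB.
v = E/B = 4.86×10⁴/0.230 = 2.11×10⁵ m/s.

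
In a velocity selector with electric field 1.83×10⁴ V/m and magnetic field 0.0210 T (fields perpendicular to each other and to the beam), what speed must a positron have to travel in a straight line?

Straight-line motion ⇒ electric and magnetic forces cancel, so E = vB.
v = E/B = 1.83×10⁴/0.0210 = 8.71×10⁵ m/s.

v = 8.71×10⁵ m/s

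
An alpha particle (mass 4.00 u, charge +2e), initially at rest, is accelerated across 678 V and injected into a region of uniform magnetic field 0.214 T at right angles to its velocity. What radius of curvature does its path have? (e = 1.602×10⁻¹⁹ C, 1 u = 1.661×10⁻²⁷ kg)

r ≈ 0.0248 m

Acceleration: |q|V = ½mv² ⇒ v = √(2|q|V/m) = √(2·3.204×10⁻¹⁹·678/6.644×10⁻²⁷) ≈ 2.557×10⁵ m/s.
In the field: r = mv/(|q|B) = (6.644×10⁻²⁷)(2.557×10⁵)/((3.204×10⁻¹⁹)(0.214)) ≈ 0.0248 m.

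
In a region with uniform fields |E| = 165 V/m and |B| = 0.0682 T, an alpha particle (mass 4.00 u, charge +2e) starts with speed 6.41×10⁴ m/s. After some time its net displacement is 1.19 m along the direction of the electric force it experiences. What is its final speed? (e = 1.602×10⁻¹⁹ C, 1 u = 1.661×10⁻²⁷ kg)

B does no work; ΔKE = |q|E d.
½mv_f² = ½mv₀² + |q|Ed = ½(6.644×10⁻²⁷)(6.41×10⁴)² + (3.204×10⁻¹⁹)(165)(1.19) ≈ 1.365×10⁻¹⁷ J + 6.291×10⁻¹⁷ J ≈ 7.656×10⁻¹⁷ J.
v_f = √(2·7.656×10⁻¹⁷/6.644×10⁻²⁷) ≈ 1.52×10⁵ m/s.

v_f ≈ 1.52×10⁵ m/s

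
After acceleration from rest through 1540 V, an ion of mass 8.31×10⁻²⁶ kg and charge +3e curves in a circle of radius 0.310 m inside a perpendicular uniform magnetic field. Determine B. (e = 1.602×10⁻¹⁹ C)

v = √(2|q|V/m) = √(2·4.806×10⁻¹⁹·1540/8.31×10⁻²⁶) ≈ 1.335×10⁵ m/s.
B = mv/(|q|r) = (8.31×10⁻²⁶)(1.335×10⁵)/((4.806×10⁻¹⁹)(0.310)) ≈ 0.0744 T.

B ≈ 0.0744 T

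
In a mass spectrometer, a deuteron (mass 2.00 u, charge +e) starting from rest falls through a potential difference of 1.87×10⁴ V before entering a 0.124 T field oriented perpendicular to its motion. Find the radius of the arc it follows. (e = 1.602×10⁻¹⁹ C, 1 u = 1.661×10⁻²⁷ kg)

r ≈ 0.225 m

Acceleration: |q|V = ½mv² ⇒ v = √(2|q|V/m) = √(2·1.602×10⁻¹⁹·1.87×10⁴/3.322×10⁻²⁷) ≈ 1.343×10⁶ m/s.
In the field: r = mv/(|q|B) = (3.322×10⁻²⁷)(1.343×10⁶)/((1.602×10⁻¹⁹)(0.124)) ≈ 0.225 m.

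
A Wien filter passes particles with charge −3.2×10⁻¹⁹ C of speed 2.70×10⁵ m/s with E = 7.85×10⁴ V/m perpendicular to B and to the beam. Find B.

Balance of forces in the selector: qE = qvB ⇒ B = E/v.
B = 7.85×10⁴/2.70×10⁵ = 0.291 T.

B = 0.291 T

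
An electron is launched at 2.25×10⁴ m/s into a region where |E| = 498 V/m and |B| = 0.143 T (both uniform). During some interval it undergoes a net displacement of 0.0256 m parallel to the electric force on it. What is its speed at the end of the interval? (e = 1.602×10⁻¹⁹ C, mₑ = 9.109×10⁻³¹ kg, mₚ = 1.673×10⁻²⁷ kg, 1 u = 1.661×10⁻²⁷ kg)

B does no work; ΔKE = |q|E d.
½mv_f² = ½mv₀² + |q|Ed = ½(9.109×10⁻³¹)(2.25×10⁴)² + (1.602×10⁻¹⁹)(498)(0.0256) ≈ 2.306×10⁻²² J + 2.042×10⁻¹⁸ J ≈ 2.043×10⁻¹⁸ J.
v_f = √(2·2.043×10⁻¹⁸/9.109×10⁻³¹) ≈ 2.12×10⁶ m/s.

v_f ≈ 2.12×10⁶ m/s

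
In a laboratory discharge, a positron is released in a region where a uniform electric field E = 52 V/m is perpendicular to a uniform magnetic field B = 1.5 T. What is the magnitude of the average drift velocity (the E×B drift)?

v_d ≈ 35 m/s

In crossed fields the guiding centre drifts at v_d = |E×B|/B² = E/B, independent of charge and mass.
v_d = 52/1.5 = 35 m/s.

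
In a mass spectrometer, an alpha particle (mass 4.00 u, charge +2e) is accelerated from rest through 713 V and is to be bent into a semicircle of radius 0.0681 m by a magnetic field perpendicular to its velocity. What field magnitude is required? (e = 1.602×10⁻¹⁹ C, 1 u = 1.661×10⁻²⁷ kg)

v = √(2|q|V/m) = √(2·3.204×10⁻¹⁹·713/6.644×10⁻²⁷) ≈ 2.622×10⁵ m/s.
B = mv/(|q|r) = (6.644×10⁻²⁷)(2.622×10⁵)/((3.204×10⁻¹⁹)(0.0681)) ≈ 0.0799 T.

B ≈ 0.0799 T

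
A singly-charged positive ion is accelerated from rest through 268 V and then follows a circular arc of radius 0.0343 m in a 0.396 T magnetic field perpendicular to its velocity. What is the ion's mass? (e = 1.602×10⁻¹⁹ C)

m ≈ 5.51×10⁻²⁶ kg

Combine |q|V = ½mv² and r = mv/(|q|B): eliminate v to get m = qB²r²/(2V).
m = (1.602×10⁻¹⁹)(0.396)²(0.0343)²/(2·268) ≈ 5.51×10⁻²⁶ kg.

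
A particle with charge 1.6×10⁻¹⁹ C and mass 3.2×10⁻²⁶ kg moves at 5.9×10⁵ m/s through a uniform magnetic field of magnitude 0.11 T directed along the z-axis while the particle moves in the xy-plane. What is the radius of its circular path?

The magnetic force provides the centripetal force: |q|vB = mv²/r.
r = mv/(|q|B) = (3.2×10⁻²⁶)(5.9×10⁵)/((1.6×10⁻¹⁹)(0.11)) ≈ 1.1 m.

r ≈ 1.1 m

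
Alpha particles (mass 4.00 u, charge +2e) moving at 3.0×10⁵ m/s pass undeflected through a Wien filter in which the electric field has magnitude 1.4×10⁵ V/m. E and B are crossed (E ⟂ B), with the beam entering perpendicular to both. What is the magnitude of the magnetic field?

Balance of forces in the selector: qE = qvB ⇒ B = E/v.
B = 1.4×10⁵/3.0×10⁵ = 0.47 T.

B = 0.47 T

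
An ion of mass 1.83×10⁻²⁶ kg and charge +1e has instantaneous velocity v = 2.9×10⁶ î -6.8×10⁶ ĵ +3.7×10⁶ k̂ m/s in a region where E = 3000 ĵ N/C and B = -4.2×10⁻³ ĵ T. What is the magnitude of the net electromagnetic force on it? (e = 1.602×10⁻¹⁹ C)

|F| ≈ 3.20×10⁻¹⁵ N

v×B = (1.55×10⁴, 0, -1.22×10⁴) N/C.
E + v×B = (1.55×10⁴, 3000, -1.22×10⁴) N/C.
F = q(E + v×B) = (1.602×10⁻¹⁹ C)·(1.55×10⁴, 3000, -1.22×10⁴) = (2.49×10⁻¹⁵, 4.81×10⁻¹⁶, -1.95×10⁻¹⁵) N.
|F| = 3.20×10⁻¹⁵ N.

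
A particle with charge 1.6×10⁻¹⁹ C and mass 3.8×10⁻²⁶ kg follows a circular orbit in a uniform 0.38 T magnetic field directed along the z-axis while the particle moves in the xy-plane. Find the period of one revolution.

The cyclotron period depends only on m, q, B: T = 2πm/(|q|B).
T = 2π(3.8×10⁻²⁶)/((1.6×10⁻¹⁹)(0.38)) ≈ 3.9×10⁻⁶ s.

T ≈ 3.9×10⁻⁶ s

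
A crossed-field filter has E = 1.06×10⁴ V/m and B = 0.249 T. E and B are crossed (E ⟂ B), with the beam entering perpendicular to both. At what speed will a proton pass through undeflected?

For undeflected motion the electric and magnetic forces balance: qE = qvB.
v = E/B = 1.06×10⁴/0.249 = 4.26×10⁴ m/s.

v = 4.26×10⁴ m/s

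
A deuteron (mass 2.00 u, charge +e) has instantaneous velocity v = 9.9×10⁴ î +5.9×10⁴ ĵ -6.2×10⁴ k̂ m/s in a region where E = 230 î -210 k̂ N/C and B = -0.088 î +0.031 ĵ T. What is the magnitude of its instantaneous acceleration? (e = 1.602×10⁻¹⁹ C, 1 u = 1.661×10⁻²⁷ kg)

v×B = (1920, 5460, 8260) N/C.
E + v×B = (2150, 5460, 8050) N/C.
F = q(E + v×B) = (1.602×10⁻¹⁹ C)·(2150, 5460, 8050) = (3.45×10⁻¹⁶, 8.74×10⁻¹⁶, 1.29×10⁻¹⁵) N.
|a| = |F|/m = 1.596×10⁻¹⁵/3.322×10⁻²⁷ ≈ 4.80×10¹¹ m/s².

|a| ≈ 4.80×10¹¹ m/s²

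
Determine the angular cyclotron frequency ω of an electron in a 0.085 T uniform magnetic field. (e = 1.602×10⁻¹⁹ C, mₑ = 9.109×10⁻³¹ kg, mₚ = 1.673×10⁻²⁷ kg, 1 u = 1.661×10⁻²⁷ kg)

ω = |q|B/m.
ω = (1.602×10⁻¹⁹)(0.085)/9.109×10⁻³¹ ≈ 1.5×10¹⁰ rad/s.

ω ≈ 1.5×10¹⁰ rad/s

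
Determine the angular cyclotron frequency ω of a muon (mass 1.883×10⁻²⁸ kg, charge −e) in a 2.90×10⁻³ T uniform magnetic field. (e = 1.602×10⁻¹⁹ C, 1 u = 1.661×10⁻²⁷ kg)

ω ≈ 2.47×10⁶ rad/s

ω = |q|B/m.
ω = (1.602×10⁻¹⁹)(2.90×10⁻³)/1.883×10⁻²⁸ ≈ 2.47×10⁶ rad/s.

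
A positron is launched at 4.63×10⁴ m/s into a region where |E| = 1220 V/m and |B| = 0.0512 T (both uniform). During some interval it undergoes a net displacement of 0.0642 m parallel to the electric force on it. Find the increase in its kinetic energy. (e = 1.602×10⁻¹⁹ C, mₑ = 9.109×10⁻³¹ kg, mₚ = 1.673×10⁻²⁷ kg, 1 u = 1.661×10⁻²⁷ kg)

ΔKE ≈ 1.25×10⁻¹⁷ J

The magnetic force is always ⟂ v and does no work; only the electric force changes KE.
ΔKE = F_E · d = |q|E d = (1.602×10⁻¹⁹)(1220)(0.0642) ≈ 1.25×10⁻¹⁷ J.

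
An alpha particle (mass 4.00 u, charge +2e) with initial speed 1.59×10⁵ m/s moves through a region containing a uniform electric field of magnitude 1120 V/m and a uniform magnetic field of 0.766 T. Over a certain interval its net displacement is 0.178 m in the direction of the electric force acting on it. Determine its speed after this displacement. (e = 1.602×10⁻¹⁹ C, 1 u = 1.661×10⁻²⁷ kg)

v_f ≈ 2.11×10⁵ m/s

B does no work; ΔKE = |q|E d.
½mv_f² = ½mv₀² + |q|Ed = ½(6.644×10⁻²⁷)(1.59×10⁵)² + (3.204×10⁻¹⁹)(1120)(0.178) ≈ 8.398×10⁻¹⁷ J + 6.387×10⁻¹⁷ J ≈ 1.479×10⁻¹⁶ J.
v_f = √(2·1.479×10⁻¹⁶/6.644×10⁻²⁷) ≈ 2.11×10⁵ m/s.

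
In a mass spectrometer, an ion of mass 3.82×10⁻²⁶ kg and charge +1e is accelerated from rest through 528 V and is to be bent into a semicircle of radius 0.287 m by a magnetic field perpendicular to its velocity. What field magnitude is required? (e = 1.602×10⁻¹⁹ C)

v = √(2|q|V/m) = √(2·1.602×10⁻¹⁹·528/3.82×10⁻²⁶) ≈ 6.655×10⁴ m/s.
B = mv/(|q|r) = (3.82×10⁻²⁶)(6.655×10⁴)/((1.602×10⁻¹⁹)(0.287)) ≈ 0.0553 T.

B ≈ 0.0553 T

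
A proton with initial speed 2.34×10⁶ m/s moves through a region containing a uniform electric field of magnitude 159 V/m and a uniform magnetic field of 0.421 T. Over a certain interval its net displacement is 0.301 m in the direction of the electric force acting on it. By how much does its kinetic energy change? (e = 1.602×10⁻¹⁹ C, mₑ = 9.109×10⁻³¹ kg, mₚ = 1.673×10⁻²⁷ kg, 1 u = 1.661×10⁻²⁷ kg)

ΔKE ≈ 7.67×10⁻¹⁸ J

The magnetic force is always ⟂ v and does no work; only the electric force changes KE.
ΔKE = F_E · d = |q|E d = (1.602×10⁻¹⁹)(159)(0.301) ≈ 7.67×10⁻¹⁸ J.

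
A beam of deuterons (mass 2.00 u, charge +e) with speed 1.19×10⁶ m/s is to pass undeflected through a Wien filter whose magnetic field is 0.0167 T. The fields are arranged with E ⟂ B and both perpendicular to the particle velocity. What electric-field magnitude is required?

E = 1.99×10⁴ V/m

For straight-line motion qE = qvB, so E = vB.
E = 1.19×10⁶ × 0.0167 = 1.99×10⁴ V/m.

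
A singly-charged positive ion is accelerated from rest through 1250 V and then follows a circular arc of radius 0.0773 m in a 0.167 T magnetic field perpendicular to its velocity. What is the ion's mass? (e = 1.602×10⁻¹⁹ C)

m ≈ 1.07×10⁻²⁶ kg

Combine |q|V = ½mv² and r = mv/(|q|B): eliminate v to get m = qB²r²/(2V).
m = (1.602×10⁻¹⁹)(0.167)²(0.0773)²/(2·1250) ≈ 1.07×10⁻²⁶ kg.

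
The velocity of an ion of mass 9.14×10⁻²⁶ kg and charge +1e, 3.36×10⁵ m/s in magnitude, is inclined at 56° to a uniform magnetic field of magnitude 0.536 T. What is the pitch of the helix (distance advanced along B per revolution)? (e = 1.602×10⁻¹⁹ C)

v∥ = v cosθ = 3.36×10⁵·cos56° ≈ 1.879×10⁵ m/s.
T = 2πm/(|q|B) = 2π(9.14×10⁻²⁶)/((1.602×10⁻¹⁹)(0.536)) ≈ 6.688×10⁻⁶ s.
pitch = v∥ T = (1.879×10⁵)(6.688×10⁻⁶) ≈ 1.26 m.

p ≈ 1.26 m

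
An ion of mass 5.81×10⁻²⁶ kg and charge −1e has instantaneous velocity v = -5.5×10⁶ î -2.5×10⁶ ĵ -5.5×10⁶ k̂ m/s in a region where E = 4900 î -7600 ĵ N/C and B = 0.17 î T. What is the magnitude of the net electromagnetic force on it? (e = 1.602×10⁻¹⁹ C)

v×B = (0, -9.35×10⁵, 4.25×10⁵) N/C.
E + v×B = (4900, -9.43×10⁵, 4.25×10⁵) N/C.
F = q(E + v×B) = (−1.602×10⁻¹⁹ C)·(4900, -9.43×10⁵, 4.25×10⁵) = (-7.85×10⁻¹⁶, 1.51×10⁻¹³, -6.81×10⁻¹⁴) N.
|F| = 1.66×10⁻¹³ N.

|F| ≈ 1.66×10⁻¹³ N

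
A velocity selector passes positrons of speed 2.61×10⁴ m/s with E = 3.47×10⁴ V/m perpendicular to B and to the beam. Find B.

B = 1.33 T

Balance of forces in the selector: qE = qvB ⇒ B = E/v.
B = 3.47×10⁴/2.61×10⁴ = 1.33 T.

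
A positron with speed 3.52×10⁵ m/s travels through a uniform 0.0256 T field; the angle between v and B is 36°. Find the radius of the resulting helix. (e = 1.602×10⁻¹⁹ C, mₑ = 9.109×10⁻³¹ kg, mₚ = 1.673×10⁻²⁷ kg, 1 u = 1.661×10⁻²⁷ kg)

r ≈ 4.60×10⁻⁵ m

v⊥ = v sinθ = 3.52×10⁵·sin36° ≈ 2.069×10⁵ m/s.
r = m v⊥/(|q|B) = (9.109×10⁻³¹)(2.069×10⁵)/((1.602×10⁻¹⁹)(0.0256)) ≈ 4.60×10⁻⁵ m.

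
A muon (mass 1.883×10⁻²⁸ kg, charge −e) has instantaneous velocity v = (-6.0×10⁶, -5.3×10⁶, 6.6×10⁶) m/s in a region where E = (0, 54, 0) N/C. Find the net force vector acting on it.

F ≈ (0, -8.65×10⁻¹⁸, 0) N

Only an electric field acts, so F = qE = (−1.602×10⁻¹⁹ C)·(0, 54.0, 0) = (0, -8.65×10⁻¹⁸, 0) N.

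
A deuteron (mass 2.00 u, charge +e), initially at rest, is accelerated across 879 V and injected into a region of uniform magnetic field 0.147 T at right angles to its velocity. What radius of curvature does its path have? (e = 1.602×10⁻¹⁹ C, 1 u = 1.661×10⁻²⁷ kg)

r ≈ 0.0411 m

Acceleration: |q|V = ½mv² ⇒ v = √(2|q|V/m) = √(2·1.602×10⁻¹⁹·879/3.322×10⁻²⁷) ≈ 2.912×10⁵ m/s.
In the field: r = mv/(|q|B) = (3.322×10⁻²⁷)(2.912×10⁵)/((1.602×10⁻¹⁹)(0.147)) ≈ 0.0411 m.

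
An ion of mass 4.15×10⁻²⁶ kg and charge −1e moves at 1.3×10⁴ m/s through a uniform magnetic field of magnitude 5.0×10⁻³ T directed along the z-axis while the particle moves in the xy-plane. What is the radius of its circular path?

The magnetic force provides the centripetal force: |q|vB = mv²/r.
r = mv/(|q|B) = (4.15×10⁻²⁶)(1.3×10⁴)/((1.602×10⁻¹⁹)(5.0×10⁻³)) ≈ 0.67 m.

r ≈ 0.67 m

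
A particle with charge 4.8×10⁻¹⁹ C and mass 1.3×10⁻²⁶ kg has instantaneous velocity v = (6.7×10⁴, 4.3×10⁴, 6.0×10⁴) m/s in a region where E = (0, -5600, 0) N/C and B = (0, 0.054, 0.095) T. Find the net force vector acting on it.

F ≈ (4.06×10⁻¹⁶, -5.74×10⁻¹⁵, 1.74×10⁻¹⁵) N

v×B = (845, -6360, 3620) N/C.
E + v×B = (845, -1.20×10⁴, 3620) N/C.
F = q(E + v×B) = (4.8×10⁻¹⁹ C)·(845, -1.20×10⁴, 3620) = (4.06×10⁻¹⁶, -5.74×10⁻¹⁵, 1.74×10⁻¹⁵) N.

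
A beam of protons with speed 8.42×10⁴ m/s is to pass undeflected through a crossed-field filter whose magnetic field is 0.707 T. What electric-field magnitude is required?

For straight-line motion qE = qvB, so E = vB.
E = 8.42×10⁴ × 0.707 = 5.95×10⁴ V/m.

E = 5.95×10⁴ V/m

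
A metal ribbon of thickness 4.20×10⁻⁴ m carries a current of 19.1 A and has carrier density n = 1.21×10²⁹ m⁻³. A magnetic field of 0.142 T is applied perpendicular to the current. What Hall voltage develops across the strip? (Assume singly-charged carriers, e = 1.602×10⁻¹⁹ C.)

V_H ≈ 3.33×10⁻⁷ V

V_H = IB/(n e t).
V_H = (19.1)(0.142)/((1.21×10²⁹)(1.602×10⁻¹⁹)(4.20×10⁻⁴)) ≈ 3.33×10⁻⁷ V.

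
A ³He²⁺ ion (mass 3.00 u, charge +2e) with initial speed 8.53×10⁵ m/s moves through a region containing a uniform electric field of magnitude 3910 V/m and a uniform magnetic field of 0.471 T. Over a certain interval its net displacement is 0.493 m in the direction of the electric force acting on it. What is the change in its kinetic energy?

ΔKE ≈ 6.18×10⁻¹⁶ J

The magnetic force is always ⟂ v and does no work; only the electric force changes KE.
ΔKE = F_E · d = |q|E d = (3.204×10⁻¹⁹)(3910)(0.493) ≈ 6.18×10⁻¹⁶ J.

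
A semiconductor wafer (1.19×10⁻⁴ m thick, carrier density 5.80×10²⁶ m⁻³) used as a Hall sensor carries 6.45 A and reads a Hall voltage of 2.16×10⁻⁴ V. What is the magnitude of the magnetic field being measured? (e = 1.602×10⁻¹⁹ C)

B ≈ 0.370 T

From V_H = IB/(n e t), B = V_H n e t / I.
B = (2.16×10⁻⁴)(5.80×10²⁶)(1.602×10⁻¹⁹)(1.19×10⁻⁴)/6.45 ≈ 0.370 T.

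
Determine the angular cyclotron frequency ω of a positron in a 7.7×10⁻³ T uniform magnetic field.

ω = |q|B/m.
ω = (1.602×10⁻¹⁹)(7.7×10⁻³)/9.109×10⁻³¹ ≈ 1.4×10⁹ rad/s.

ω ≈ 1.4×10⁹ rad/s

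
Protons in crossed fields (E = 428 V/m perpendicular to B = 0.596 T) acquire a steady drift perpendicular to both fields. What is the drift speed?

The E×B drift speed is v_d = E/B.
v_d = 428/0.596 = 718 m/s.

v_d ≈ 718 m/s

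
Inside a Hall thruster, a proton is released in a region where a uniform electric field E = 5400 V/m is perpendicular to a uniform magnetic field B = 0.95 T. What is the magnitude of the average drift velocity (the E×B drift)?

The steady drift has the magnetic force balancing the electric force, so v_d = E/B.
v_d = 5400/0.95 = 5700 m/s.

v_d ≈ 5700 m/s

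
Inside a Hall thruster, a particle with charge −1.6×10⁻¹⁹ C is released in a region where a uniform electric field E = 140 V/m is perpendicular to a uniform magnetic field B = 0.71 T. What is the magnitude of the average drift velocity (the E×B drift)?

The E×B drift speed is v_d = E/B.
v_d = 140/0.71 = 200 m/s.

v_d ≈ 200 m/s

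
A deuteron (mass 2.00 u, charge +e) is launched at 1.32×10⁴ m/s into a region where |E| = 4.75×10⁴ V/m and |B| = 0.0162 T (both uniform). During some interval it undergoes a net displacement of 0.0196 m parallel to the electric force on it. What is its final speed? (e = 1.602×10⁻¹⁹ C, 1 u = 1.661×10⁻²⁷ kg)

B does no work; ΔKE = |q|E d.
½mv_f² = ½mv₀² + |q|Ed = ½(3.322×10⁻²⁷)(1.32×10⁴)² + (1.602×10⁻¹⁹)(4.75×10⁴)(0.0196) ≈ 2.894×10⁻¹⁹ J + 1.491×10⁻¹⁶ J ≈ 1.494×10⁻¹⁶ J.
v_f = √(2·1.494×10⁻¹⁶/3.322×10⁻²⁷) ≈ 3.00×10⁵ m/s.

v_f ≈ 3.00×10⁵ m/s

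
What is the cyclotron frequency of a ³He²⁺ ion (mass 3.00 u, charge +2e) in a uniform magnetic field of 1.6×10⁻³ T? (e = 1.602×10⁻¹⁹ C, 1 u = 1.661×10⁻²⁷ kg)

f = |q|B/(2πm).
f = (3.204×10⁻¹⁹)(1.6×10⁻³)/(2π·4.983×10⁻²⁷) ≈ 1.6×10⁴ Hz.

f ≈ 1.6×10⁴ Hz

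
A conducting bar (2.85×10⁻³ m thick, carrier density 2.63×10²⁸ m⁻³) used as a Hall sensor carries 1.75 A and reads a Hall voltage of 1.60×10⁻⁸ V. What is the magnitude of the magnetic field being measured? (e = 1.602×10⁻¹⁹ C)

B ≈ 0.110 T

From V_H = IB/(n e t), B = V_H n e t / I.
B = (1.60×10⁻⁸)(2.63×10²⁸)(1.602×10⁻¹⁹)(2.85×10⁻³)/1.75 ≈ 0.110 T.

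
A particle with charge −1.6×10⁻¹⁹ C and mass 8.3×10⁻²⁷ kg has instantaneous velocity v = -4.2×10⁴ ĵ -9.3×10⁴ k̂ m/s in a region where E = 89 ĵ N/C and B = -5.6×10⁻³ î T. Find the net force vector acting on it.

v×B = (0, 521, -235) N/C.
E + v×B = (0, 610, -235) N/C.
F = q(E + v×B) = (−1.6×10⁻¹⁹ C)·(0, 610, -235) = (0, -9.76×10⁻¹⁷, 3.76×10⁻¹⁷) N.

F ≈ (0, -9.76×10⁻¹⁷, 3.76×10⁻¹⁷) N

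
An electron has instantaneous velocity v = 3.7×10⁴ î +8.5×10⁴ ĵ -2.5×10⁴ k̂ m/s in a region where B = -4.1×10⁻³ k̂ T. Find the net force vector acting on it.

F ≈ (5.58×10⁻¹⁷, -2.43×10⁻¹⁷, 0) N

v×B = (-349, 152, 0) N/C.
F = q v×B = (−1.602×10⁻¹⁹ C)·(-349, 152, 0) = (5.58×10⁻¹⁷, -2.43×10⁻¹⁷, 0) N.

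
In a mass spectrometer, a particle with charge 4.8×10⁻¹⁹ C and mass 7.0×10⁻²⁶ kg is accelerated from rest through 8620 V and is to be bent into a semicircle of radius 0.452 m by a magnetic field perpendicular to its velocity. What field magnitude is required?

B ≈ 0.111 T

v = √(2|q|V/m) = √(2·4.8×10⁻¹⁹·8620/7.0×10⁻²⁶) ≈ 3.438×10⁵ m/s.
B = mv/(|q|r) = (7.0×10⁻²⁶)(3.438×10⁵)/((4.8×10⁻¹⁹)(0.452)) ≈ 0.111 T.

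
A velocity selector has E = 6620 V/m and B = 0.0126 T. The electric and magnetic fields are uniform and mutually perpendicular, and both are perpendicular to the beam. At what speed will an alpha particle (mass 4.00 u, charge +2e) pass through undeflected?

For undeflected motion the electric and magnetic forces balance: qE = qvB.
v = E/B = 6620/0.0126 = 5.25×10⁵ m/s.

v = 5.25×10⁵ m/s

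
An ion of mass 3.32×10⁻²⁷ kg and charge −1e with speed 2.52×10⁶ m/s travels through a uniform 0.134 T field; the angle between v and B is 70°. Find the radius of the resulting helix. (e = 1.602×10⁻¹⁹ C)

v⊥ = v sinθ = 2.52×10⁶·sin70° ≈ 2.368×10⁶ m/s.
r = m v⊥/(|q|B) = (3.32×10⁻²⁷)(2.368×10⁶)/((1.602×10⁻¹⁹)(0.134)) ≈ 0.366 m.

r ≈ 0.366 m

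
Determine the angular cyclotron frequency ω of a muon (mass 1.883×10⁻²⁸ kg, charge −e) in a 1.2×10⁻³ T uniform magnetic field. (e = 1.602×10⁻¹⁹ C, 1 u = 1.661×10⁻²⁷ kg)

ω ≈ 1.0×10⁶ rad/s

ω = |q|B/m.
ω = (1.602×10⁻¹⁹)(1.2×10⁻³)/1.883×10⁻²⁸ ≈ 1.0×10⁶ rad/s.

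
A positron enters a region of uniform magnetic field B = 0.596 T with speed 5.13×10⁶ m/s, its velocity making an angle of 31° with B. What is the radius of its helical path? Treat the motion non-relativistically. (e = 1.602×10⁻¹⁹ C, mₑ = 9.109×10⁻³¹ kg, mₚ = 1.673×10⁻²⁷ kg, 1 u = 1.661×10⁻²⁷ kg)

v⊥ = v sinθ = 5.13×10⁶·sin31° ≈ 2.642×10⁶ m/s.
r = m v⊥/(|q|B) = (9.109×10⁻³¹)(2.642×10⁶)/((1.602×10⁻¹⁹)(0.596)) ≈ 2.52×10⁻⁵ m.

r ≈ 2.52×10⁻⁵ m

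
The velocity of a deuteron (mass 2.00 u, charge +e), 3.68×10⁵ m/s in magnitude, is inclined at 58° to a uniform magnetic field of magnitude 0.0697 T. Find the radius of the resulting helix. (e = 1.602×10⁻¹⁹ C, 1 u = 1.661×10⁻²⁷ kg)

r ≈ 0.0928 m

v⊥ = v sinθ = 3.68×10⁵·sin58° ≈ 3.121×10⁵ m/s.
r = m v⊥/(|q|B) = (3.322×10⁻²⁷)(3.121×10⁵)/((1.602×10⁻¹⁹)(0.0697)) ≈ 0.0928 m.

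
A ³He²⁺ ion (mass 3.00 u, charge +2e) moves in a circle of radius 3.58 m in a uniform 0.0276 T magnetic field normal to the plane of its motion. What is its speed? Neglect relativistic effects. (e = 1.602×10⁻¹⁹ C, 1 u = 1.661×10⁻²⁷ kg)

From |q|vB = mv²/r, v = |q|Br/m.
v = (3.204×10⁻¹⁹)(0.0276)(3.58)/4.983×10⁻²⁷ ≈ 6.35×10⁶ m/s.

v ≈ 6.35×10⁶ m/s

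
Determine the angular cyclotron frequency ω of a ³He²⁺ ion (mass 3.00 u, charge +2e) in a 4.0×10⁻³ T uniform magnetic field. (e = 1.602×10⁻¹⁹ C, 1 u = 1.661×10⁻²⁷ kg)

ω ≈ 2.6×10⁵ rad/s

ω = |q|B/m.
ω = (3.204×10⁻¹⁹)(4.0×10⁻³)/4.983×10⁻²⁷ ≈ 2.6×10⁵ rad/s.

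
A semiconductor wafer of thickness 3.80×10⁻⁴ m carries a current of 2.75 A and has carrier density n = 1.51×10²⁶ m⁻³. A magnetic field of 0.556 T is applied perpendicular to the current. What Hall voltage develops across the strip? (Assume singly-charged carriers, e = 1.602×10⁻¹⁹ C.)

V_H = IB/(n e t).
V_H = (2.75)(0.556)/((1.51×10²⁶)(1.602×10⁻¹⁹)(3.80×10⁻⁴)) ≈ 1.66×10⁻⁴ V.

V_H ≈ 1.66×10⁻⁴ V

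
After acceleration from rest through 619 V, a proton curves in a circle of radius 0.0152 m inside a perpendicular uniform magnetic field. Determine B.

B ≈ 0.237 T

v = √(2|q|V/m) = √(2·1.602×10⁻¹⁹·619/1.673×10⁻²⁷) ≈ 3.443×10⁵ m/s.
B = mv/(|q|r) = (1.673×10⁻²⁷)(3.443×10⁵)/((1.602×10⁻¹⁹)(0.0152)) ≈ 0.237 T.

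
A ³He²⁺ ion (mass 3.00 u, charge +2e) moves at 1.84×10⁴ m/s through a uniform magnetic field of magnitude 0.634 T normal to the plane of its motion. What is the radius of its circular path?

r ≈ 4.51×10⁻⁴ m

The magnetic force provides the centripetal force: |q|vB = mv²/r.
r = mv/(|q|B) = (4.983×10⁻²⁷)(1.84×10⁴)/((3.204×10⁻¹⁹)(0.634)) ≈ 4.51×10⁻⁴ m.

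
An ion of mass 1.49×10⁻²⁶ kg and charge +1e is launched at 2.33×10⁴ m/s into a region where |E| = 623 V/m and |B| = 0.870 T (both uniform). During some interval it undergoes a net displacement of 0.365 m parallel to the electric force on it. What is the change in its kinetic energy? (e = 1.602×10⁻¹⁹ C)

The magnetic force is always ⟂ v and does no work; only the electric force changes KE.
ΔKE = F_E · d = |q|E d = (1.602×10⁻¹⁹)(623)(0.365) ≈ 3.64×10⁻¹⁷ J.

ΔKE ≈ 3.64×10⁻¹⁷ J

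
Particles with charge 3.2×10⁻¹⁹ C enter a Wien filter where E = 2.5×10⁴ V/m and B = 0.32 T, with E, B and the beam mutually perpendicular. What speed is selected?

Zero net Lorentz force requires |qE| = |q v×B|, i.e. E = vB.
v = E/B = 2.5×10⁴/0.32 = 7.8×10⁴ m/s.
The result is independent of the particle's charge and mass.

v = 7.8×10⁴ m/s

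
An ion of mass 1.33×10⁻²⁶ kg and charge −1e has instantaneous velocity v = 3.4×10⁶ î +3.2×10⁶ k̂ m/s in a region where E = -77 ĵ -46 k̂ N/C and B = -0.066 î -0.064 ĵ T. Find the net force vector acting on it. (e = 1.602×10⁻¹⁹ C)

v×B = (2.05×10⁵, -2.11×10⁵, -2.18×10⁵) N/C.
E + v×B = (2.05×10⁵, -2.11×10⁵, -2.18×10⁵) N/C.
F = q(E + v×B) = (−1.602×10⁻¹⁹ C)·(2.05×10⁵, -2.11×10⁵, -2.18×10⁵) = (-3.28×10⁻¹⁴, 3.38×10⁻¹⁴, 3.49×10⁻¹⁴) N.

F ≈ (-3.28×10⁻¹⁴, 3.38×10⁻¹⁴, 3.49×10⁻¹⁴) N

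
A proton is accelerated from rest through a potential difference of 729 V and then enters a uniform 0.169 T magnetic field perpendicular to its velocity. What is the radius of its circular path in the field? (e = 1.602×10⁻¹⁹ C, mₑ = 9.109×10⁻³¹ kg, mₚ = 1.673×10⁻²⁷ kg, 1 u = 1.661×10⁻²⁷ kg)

r ≈ 0.0231 m

Acceleration: |q|V = ½mv² ⇒ v = √(2|q|V/m) = √(2·1.602×10⁻¹⁹·729/1.673×10⁻²⁷) ≈ 3.736×10⁵ m/s.
In the field: r = mv/(|q|B) = (1.673×10⁻²⁷)(3.736×10⁵)/((1.602×10⁻¹⁹)(0.169)) ≈ 0.0231 m.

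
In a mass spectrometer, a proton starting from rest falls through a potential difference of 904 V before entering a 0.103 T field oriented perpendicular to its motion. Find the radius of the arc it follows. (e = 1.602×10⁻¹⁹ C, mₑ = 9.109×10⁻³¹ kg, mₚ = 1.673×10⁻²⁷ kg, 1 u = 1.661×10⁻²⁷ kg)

Acceleration: |q|V = ½mv² ⇒ v = √(2|q|V/m) = √(2·1.602×10⁻¹⁹·904/1.673×10⁻²⁷) ≈ 4.161×10⁵ m/s.
In the field: r = mv/(|q|B) = (1.673×10⁻²⁷)(4.161×10⁵)/((1.602×10⁻¹⁹)(0.103)) ≈ 0.0422 m.

r ≈ 0.0422 m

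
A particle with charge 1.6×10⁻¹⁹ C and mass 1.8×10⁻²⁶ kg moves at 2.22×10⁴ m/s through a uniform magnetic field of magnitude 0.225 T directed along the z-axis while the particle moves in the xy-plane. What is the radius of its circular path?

r ≈ 0.0111 m

The magnetic force provides the centripetal force: |q|vB = mv²/r.
r = mv/(|q|B) = (1.8×10⁻²⁶)(2.22×10⁴)/((1.6×10⁻¹⁹)(0.225)) ≈ 0.0111 m.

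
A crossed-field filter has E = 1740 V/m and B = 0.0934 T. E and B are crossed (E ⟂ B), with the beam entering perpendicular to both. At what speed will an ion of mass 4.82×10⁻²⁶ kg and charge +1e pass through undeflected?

v = 1.86×10⁴ m/s

Zero net Lorentz force requires |qE| = |q v×B|, i.e. E = vB.
v = E/B = 1740/0.0934 = 1.86×10⁴ m/s.
The result is independent of the particle's charge and mass.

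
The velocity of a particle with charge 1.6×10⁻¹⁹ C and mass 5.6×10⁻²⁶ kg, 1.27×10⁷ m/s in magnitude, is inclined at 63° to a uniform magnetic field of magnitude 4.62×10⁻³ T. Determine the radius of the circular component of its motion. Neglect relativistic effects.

r ≈ 857 m

v⊥ = v sinθ = 1.27×10⁷·sin63° ≈ 1.132×10⁷ m/s.
r = m v⊥/(|q|B) = (5.6×10⁻²⁶)(1.132×10⁷)/((1.6×10⁻¹⁹)(4.62×10⁻³)) ≈ 857 m.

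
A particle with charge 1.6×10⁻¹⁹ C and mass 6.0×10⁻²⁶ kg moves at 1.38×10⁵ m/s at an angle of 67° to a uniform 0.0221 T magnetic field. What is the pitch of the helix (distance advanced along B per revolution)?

v∥ = v cosθ = 1.38×10⁵·cos67° ≈ 5.392×10⁴ m/s.
T = 2πm/(|q|B) = 2π(6.0×10⁻²⁶)/((1.6×10⁻¹⁹)(0.0221)) ≈ 1.066×10⁻⁴ s.
pitch = v∥ T = (5.392×10⁴)(1.066×10⁻⁴) ≈ 5.75 m.

p ≈ 5.75 m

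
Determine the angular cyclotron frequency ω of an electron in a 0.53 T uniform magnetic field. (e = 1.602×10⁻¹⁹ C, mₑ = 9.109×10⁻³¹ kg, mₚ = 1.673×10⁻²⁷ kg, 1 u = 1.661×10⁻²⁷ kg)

ω = |q|B/m.
ω = (1.602×10⁻¹⁹)(0.53)/9.109×10⁻³¹ ≈ 9.3×10¹⁰ rad/s.

ω ≈ 9.3×10¹⁰ rad/s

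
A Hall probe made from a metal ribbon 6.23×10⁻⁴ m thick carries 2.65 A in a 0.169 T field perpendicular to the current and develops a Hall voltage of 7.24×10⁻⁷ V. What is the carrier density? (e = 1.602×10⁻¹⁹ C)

From V_H = IB/(n e t), n = IB/(V_H e t).
n = (2.65)(0.169)/((7.24×10⁻⁷)(1.602×10⁻¹⁹)(6.23×10⁻⁴)) ≈ 6.20×10²⁷ m⁻³.

n ≈ 6.20×10²⁷ m⁻³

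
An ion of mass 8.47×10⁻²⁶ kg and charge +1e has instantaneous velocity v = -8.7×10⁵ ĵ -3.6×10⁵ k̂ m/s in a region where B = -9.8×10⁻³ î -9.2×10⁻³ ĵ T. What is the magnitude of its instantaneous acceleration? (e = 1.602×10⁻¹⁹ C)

v×B = (-3310, 3530, -8530) N/C.
F = q v×B = (1.602×10⁻¹⁹ C)·(-3310, 3530, -8530) = (-5.31×10⁻¹⁶, 5.65×10⁻¹⁶, -1.37×10⁻¹⁵) N.
|a| = |F|/m = 1.571×10⁻¹⁵/8.47×10⁻²⁶ ≈ 1.85×10¹⁰ m/s².

|a| ≈ 1.85×10¹⁰ m/s²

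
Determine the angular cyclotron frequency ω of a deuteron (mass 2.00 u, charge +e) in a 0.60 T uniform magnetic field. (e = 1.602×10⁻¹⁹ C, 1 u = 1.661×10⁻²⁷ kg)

ω = |q|B/m.
ω = (1.602×10⁻¹⁹)(0.60)/3.322×10⁻²⁷ ≈ 2.9×10⁷ rad/s.

ω ≈ 2.9×10⁷ rad/s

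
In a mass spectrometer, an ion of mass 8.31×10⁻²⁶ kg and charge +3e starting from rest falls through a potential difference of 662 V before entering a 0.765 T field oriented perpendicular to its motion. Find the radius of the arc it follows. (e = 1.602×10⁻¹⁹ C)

r ≈ 0.0198 m

Acceleration: |q|V = ½mv² ⇒ v = √(2|q|V/m) = √(2·4.806×10⁻¹⁹·662/8.31×10⁻²⁶) ≈ 8.751×10⁴ m/s.
In the field: r = mv/(|q|B) = (8.31×10⁻²⁶)(8.751×10⁴)/((4.806×10⁻¹⁹)(0.765)) ≈ 0.0198 m.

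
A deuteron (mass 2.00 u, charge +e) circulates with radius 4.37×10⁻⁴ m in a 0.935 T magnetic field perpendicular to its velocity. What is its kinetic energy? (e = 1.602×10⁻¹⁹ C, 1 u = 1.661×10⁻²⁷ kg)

KE ≈ 4.03 eV

v = |q|Br/m, then KE = ½mv² = (qBr)²/(2m).
v = (1.602×10⁻¹⁹)(0.935)(4.37×10⁻⁴)/3.322×10⁻²⁷ ≈ 1.970×10⁴ m/s.
KE = ½(3.322×10⁻²⁷)(1.970×10⁴)² ≈ 6.45×10⁻¹⁹ J = 4.03 eV.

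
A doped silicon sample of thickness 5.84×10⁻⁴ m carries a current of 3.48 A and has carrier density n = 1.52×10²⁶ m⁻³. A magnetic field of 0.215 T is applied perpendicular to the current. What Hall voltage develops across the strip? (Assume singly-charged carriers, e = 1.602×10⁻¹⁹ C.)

V_H ≈ 5.26×10⁻⁵ V

V_H = IB/(n e t).
V_H = (3.48)(0.215)/((1.52×10²⁶)(1.602×10⁻¹⁹)(5.84×10⁻⁴)) ≈ 5.26×10⁻⁵ V.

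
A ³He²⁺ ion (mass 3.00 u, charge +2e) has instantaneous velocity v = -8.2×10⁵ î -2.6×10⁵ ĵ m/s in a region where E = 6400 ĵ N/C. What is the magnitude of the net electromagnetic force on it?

|F| ≈ 2.05×10⁻¹⁵ N

Only an electric field acts, so F = qE = (3.204×10⁻¹⁹ C)·(0, 6400, 0) = (0, 2.05×10⁻¹⁵, 0) N.
|F| = 2.05×10⁻¹⁵ N.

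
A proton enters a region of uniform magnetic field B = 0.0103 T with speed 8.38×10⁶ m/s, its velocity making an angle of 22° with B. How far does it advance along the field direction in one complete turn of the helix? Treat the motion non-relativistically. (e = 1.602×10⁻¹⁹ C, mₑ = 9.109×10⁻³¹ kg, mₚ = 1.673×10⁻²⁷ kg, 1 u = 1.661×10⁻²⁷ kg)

v∥ = v cosθ = 8.38×10⁶·cos22° ≈ 7.770×10⁶ m/s.
T = 2πm/(|q|B) = 2π(1.673×10⁻²⁷)/((1.602×10⁻¹⁹)(0.0103)) ≈ 6.371×10⁻⁶ s.
pitch = v∥ T = (7.770×10⁶)(6.371×10⁻⁶) ≈ 49.5 m.

p ≈ 49.5 m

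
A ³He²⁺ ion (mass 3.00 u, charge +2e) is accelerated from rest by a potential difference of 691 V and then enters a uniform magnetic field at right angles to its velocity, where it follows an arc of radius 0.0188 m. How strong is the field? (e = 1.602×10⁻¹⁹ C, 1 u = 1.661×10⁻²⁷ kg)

B ≈ 0.247 T

v = √(2|q|V/m) = √(2·3.204×10⁻¹⁹·691/4.983×10⁻²⁷) ≈ 2.981×10⁵ m/s.
B = mv/(|q|r) = (4.983×10⁻²⁷)(2.981×10⁵)/((3.204×10⁻¹⁹)(0.0188)) ≈ 0.247 T.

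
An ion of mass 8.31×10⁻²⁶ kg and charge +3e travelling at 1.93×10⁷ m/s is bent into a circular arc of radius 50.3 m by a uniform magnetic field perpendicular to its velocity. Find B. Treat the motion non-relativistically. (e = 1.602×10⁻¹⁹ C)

B ≈ 0.0663 T

From |q|vB = mv²/r, B = mv/(|q|r).
B = (8.31×10⁻²⁶)(1.93×10⁷)/((4.806×10⁻¹⁹)(50.3)) ≈ 0.0663 T.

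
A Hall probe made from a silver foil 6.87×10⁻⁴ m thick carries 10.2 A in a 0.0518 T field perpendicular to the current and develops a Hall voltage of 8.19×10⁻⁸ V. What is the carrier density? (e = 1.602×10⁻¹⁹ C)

n ≈ 5.86×10²⁸ m⁻³

From V_H = IB/(n e t), n = IB/(V_H e t).
n = (10.2)(0.0518)/((8.19×10⁻⁸)(1.602×10⁻¹⁹)(6.87×10⁻⁴)) ≈ 5.86×10²⁸ m⁻³.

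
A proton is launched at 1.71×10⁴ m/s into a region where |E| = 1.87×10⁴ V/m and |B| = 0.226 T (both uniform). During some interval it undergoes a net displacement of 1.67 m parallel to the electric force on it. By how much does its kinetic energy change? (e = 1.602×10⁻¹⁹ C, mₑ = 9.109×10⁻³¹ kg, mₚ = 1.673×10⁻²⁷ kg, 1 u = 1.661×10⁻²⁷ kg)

ΔKE ≈ 5.00×10⁻¹⁵ J

The magnetic force is always ⟂ v and does no work; only the electric force changes KE.
ΔKE = F_E · d = |q|E d = (1.602×10⁻¹⁹)(1.87×10⁴)(1.67) ≈ 5.00×10⁻¹⁵ J.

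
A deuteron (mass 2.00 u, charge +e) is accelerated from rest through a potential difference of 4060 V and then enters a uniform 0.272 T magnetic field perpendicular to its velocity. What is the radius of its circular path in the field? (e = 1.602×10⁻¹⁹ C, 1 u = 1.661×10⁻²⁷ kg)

r ≈ 0.0477 m

Acceleration: |q|V = ½mv² ⇒ v = √(2|q|V/m) = √(2·1.602×10⁻¹⁹·4060/3.322×10⁻²⁷) ≈ 6.258×10⁵ m/s.
In the field: r = mv/(|q|B) = (3.322×10⁻²⁷)(6.258×10⁵)/((1.602×10⁻¹⁹)(0.272)) ≈ 0.0477 m.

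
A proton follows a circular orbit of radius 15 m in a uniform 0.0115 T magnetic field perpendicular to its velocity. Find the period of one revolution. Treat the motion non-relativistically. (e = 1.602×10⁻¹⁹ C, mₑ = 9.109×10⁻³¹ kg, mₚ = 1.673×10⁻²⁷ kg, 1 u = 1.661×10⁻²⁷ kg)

T ≈ 5.71×10⁻⁶ s

The cyclotron period depends only on m, q, B: T = 2πm/(|q|B).
T = 2π(1.673×10⁻²⁷)/((1.602×10⁻¹⁹)(0.0115)) ≈ 5.71×10⁻⁶ s.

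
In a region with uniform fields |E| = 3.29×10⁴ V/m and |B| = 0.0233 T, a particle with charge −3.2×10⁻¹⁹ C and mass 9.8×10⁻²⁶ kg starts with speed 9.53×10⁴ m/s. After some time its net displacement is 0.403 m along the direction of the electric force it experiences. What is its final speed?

v_f ≈ 3.09×10⁵ m/s

B does no work; ΔKE = |q|E d.
½mv_f² = ½mv₀² + |q|Ed = ½(9.8×10⁻²⁶)(9.53×10⁴)² + (3.2×10⁻¹⁹)(3.29×10⁴)(0.403) ≈ 4.450×10⁻¹⁶ J + 4.243×10⁻¹⁵ J ≈ 4.688×10⁻¹⁵ J.
v_f = √(2·4.688×10⁻¹⁵/9.8×10⁻²⁶) ≈ 3.09×10⁵ m/s.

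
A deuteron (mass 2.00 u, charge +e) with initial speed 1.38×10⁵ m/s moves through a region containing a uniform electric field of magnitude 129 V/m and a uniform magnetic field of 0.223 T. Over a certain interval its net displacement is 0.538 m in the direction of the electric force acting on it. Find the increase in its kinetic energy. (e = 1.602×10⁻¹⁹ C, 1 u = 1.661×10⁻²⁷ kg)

The magnetic force is always ⟂ v and does no work; only the electric force changes KE.
ΔKE = F_E · d = |q|E d = (1.602×10⁻¹⁹)(129)(0.538) ≈ 1.11×10⁻¹⁷ J.

ΔKE ≈ 1.11×10⁻¹⁷ J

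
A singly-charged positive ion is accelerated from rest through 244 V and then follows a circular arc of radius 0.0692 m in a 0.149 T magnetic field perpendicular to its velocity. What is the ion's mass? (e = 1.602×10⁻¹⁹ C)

m ≈ 3.49×10⁻²⁶ kg

Combine |q|V = ½mv² and r = mv/(|q|B): eliminate v to get m = qB²r²/(2V).
m = (1.602×10⁻¹⁹)(0.149)²(0.0692)²/(2·244) ≈ 3.49×10⁻²⁶ kg.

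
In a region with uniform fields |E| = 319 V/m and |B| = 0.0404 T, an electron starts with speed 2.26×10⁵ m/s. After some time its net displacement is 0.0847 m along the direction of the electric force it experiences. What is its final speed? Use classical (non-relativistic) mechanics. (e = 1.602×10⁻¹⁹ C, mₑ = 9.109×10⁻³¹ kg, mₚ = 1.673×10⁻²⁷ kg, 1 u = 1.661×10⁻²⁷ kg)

v_f ≈ 3.09×10⁶ m/s

B does no work; ΔKE = |q|E d.
½mv_f² = ½mv₀² + |q|Ed = ½(9.109×10⁻³¹)(2.26×10⁵)² + (1.602×10⁻¹⁹)(319)(0.0847) ≈ 2.326×10⁻²⁰ J + 4.328×10⁻¹⁸ J ≈ 4.352×10⁻¹⁸ J.
v_f = √(2·4.352×10⁻¹⁸/9.109×10⁻³¹) ≈ 3.09×10⁶ m/s.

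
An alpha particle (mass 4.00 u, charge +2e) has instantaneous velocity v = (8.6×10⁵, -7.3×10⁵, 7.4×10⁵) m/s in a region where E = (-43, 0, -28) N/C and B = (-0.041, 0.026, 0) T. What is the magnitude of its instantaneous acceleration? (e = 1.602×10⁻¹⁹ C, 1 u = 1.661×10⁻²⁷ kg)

v×B = (-1.92×10⁴, -3.03×10⁴, -7570) N/C.
E + v×B = (-1.93×10⁴, -3.03×10⁴, -7600) N/C.
F = q(E + v×B) = (3.204×10⁻¹⁹ C)·(-1.93×10⁴, -3.03×10⁴, -7600) = (-6.18×10⁻¹⁵, -9.72×10⁻¹⁵, -2.43×10⁻¹⁵) N.
|a| = |F|/m = 1.177×10⁻¹⁴/6.644×10⁻²⁷ ≈ 1.77×10¹² m/s².

|a| ≈ 1.77×10¹² m/s²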